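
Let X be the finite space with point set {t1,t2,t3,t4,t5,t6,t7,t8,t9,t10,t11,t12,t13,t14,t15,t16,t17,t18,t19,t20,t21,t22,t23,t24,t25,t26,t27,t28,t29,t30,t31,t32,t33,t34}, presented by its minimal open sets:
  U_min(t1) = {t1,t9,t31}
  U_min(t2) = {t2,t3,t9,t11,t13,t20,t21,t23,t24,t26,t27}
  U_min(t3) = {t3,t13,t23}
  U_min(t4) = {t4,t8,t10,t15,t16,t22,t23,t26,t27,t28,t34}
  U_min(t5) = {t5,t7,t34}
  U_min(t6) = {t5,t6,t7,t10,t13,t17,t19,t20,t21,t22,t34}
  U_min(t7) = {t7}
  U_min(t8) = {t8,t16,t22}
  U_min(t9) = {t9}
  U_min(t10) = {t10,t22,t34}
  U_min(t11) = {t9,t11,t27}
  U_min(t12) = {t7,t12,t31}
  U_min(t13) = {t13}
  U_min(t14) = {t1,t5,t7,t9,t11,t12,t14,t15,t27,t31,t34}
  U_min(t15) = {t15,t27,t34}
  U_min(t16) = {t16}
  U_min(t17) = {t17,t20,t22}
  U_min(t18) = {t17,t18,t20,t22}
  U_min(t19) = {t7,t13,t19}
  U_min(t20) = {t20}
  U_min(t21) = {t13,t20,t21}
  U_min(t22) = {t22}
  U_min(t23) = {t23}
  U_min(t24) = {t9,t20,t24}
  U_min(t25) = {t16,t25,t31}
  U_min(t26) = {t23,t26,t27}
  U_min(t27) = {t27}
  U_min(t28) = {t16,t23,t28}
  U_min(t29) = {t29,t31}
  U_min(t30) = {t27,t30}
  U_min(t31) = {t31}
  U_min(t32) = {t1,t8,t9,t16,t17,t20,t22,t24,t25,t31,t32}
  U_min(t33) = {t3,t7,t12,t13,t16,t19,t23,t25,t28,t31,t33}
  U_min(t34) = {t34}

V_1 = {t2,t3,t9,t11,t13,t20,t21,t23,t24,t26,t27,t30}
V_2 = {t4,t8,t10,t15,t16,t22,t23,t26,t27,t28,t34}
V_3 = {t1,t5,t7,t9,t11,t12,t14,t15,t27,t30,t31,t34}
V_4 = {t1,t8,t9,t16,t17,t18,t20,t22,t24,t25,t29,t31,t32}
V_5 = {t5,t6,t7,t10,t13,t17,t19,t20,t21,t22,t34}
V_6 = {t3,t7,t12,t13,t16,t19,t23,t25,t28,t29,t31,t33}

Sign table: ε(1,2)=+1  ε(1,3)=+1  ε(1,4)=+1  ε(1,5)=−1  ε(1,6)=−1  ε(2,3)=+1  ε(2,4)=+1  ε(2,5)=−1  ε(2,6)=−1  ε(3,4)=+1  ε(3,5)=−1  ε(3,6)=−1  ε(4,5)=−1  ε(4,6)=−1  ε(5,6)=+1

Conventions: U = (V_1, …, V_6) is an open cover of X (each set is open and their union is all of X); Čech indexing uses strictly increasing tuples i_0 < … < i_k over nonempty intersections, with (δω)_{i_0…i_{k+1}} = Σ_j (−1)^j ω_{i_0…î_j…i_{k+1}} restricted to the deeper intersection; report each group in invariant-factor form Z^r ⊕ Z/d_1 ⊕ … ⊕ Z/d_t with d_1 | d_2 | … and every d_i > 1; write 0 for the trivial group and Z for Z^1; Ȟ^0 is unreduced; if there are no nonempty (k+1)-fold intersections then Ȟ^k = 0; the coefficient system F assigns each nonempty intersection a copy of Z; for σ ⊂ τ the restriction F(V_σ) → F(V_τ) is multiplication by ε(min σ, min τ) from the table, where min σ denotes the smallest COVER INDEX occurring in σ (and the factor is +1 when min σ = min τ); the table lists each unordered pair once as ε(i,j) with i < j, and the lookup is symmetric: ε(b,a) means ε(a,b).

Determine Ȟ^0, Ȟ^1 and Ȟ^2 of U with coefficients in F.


Ȟ^0 ≅ Z, Ȟ^1 ≅ 0, Ȟ^2 ≅ Z/2

nerve simplices:
  V12={t23,t26,t27} V13={t9,t11,t27,t30} V14={t9,t20,t24} V15={t13,t20,t21} V16={t3,t13,t23} V23={t15,t27,t34} V24={t8,t16,t22} V25={t10,t22,t34} V26={t16,t23,t28} V34={t1,t9,t31} V35={t5,t7,t34} V36={t7,t12,t31} V45={t17,t20,t22} V46={t16,t25,t29,t31} V56={t7,t13,t19}
  V123={t27} V126={t23} V134={t9} V145={t20} V156={t13} V235={t34} V245={t22} V246={t16} V346={t31} V356={t7}
C dims 6,15,10; δ0: rk 5, SNF 1^5; δ1: rk 10, SNF 1^9·2
degree 0: 6−5−0 = 1 → Ȟ^0 ≅ Z
degree 1: 15−10−5 = 0 → Ȟ^1 ≅ 0
degree 2: 10−0−10 = 0 plus torsion [2] → Ȟ^2 ≅ Z/2


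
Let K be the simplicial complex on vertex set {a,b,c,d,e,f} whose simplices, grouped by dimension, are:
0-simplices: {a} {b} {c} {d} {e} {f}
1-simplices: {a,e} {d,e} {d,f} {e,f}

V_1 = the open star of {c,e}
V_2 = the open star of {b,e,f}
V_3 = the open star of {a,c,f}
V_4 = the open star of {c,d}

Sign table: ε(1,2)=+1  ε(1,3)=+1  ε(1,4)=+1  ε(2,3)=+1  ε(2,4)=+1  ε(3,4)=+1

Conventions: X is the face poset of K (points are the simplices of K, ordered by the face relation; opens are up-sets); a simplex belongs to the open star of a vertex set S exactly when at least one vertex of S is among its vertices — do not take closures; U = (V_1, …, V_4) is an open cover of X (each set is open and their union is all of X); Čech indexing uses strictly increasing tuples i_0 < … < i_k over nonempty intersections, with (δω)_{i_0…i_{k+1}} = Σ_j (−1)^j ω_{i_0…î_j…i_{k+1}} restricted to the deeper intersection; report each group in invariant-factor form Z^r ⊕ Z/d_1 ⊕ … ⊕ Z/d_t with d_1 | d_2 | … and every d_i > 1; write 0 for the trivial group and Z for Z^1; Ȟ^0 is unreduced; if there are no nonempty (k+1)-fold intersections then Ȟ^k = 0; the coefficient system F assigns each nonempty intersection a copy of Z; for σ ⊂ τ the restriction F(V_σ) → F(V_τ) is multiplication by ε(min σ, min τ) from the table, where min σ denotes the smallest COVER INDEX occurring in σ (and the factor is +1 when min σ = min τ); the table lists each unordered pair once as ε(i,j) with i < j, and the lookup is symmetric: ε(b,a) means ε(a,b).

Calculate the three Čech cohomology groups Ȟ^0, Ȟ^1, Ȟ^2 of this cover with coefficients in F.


cover nerve:
  V1={{c},{e},{a,e},{d,e},{e,f}} V2={{b},{e},{f},{a,e},{d,e},{d,f},{e,f}} V3={{a},{c},{f},{a,e},{d,f},{e,f}} V4={{c},{d},{d,e},{d,f}}
  V12={{e},{a,e},{d,e},{e,f}} V13={{c},{a,e},{e,f}} V14={{c},{d,e}} V23={{f},{a,e},{d,f},{e,f}} V24={{d,e},{d,f}} V34={{c},{d,f}}
  V123={{a,e},{e,f}} V124={{d,e}} V134={{c}} V234={{d,f}}
C dims 4,6,4; δ0: rk 3, SNF 1^3; δ1: rk 3, SNF 1^3
Ȟ^0: (4−3)−0=1 ⇒ Z
Ȟ^1: (6−3)−3=0 ⇒ 0
Ȟ^2: (4−0)−3=1 ⇒ Z

Ȟ^0 ≅ Z, Ȟ^1 ≅ 0 and Ȟ^2 ≅ Z


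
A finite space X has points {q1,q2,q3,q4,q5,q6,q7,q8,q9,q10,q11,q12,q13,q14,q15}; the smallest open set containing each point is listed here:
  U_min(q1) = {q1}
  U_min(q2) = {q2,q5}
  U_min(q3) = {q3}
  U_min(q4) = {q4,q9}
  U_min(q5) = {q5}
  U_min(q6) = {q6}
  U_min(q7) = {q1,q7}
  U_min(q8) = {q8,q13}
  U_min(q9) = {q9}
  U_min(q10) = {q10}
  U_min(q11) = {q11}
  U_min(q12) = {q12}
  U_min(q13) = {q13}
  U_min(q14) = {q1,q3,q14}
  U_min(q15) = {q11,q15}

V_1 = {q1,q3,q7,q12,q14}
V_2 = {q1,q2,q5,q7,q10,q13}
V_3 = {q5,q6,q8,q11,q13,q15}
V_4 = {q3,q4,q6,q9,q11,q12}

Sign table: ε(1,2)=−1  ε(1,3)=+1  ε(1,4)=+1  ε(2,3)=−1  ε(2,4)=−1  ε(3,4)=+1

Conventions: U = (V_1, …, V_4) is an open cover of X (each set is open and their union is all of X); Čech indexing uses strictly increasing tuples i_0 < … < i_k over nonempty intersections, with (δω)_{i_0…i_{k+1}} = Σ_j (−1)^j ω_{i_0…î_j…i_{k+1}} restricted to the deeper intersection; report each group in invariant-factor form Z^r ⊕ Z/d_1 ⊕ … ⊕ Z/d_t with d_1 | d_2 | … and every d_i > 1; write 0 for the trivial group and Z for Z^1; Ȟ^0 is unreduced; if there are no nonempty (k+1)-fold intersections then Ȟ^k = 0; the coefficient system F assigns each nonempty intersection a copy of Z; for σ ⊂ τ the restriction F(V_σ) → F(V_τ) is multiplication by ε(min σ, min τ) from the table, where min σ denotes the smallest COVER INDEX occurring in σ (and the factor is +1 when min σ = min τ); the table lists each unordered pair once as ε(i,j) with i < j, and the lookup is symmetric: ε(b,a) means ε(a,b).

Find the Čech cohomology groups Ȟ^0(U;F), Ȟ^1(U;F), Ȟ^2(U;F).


Ȟ^0 ≅ Z, Ȟ^1 ≅ Z and Ȟ^2 ≅ 0

nonempty intersections:
  V12={q1,q7} V14={q3,q12} V23={q5,q13} V34={q6,q11}
C dims 4,4; δ0: rk 3, SNF 1^3
Ȟ^0: (4−3)−0=1 ⇒ Z
Ȟ^1: (4−0)−3=1 ⇒ Z
Ȟ^2: (0−0)−0=0 ⇒ 0


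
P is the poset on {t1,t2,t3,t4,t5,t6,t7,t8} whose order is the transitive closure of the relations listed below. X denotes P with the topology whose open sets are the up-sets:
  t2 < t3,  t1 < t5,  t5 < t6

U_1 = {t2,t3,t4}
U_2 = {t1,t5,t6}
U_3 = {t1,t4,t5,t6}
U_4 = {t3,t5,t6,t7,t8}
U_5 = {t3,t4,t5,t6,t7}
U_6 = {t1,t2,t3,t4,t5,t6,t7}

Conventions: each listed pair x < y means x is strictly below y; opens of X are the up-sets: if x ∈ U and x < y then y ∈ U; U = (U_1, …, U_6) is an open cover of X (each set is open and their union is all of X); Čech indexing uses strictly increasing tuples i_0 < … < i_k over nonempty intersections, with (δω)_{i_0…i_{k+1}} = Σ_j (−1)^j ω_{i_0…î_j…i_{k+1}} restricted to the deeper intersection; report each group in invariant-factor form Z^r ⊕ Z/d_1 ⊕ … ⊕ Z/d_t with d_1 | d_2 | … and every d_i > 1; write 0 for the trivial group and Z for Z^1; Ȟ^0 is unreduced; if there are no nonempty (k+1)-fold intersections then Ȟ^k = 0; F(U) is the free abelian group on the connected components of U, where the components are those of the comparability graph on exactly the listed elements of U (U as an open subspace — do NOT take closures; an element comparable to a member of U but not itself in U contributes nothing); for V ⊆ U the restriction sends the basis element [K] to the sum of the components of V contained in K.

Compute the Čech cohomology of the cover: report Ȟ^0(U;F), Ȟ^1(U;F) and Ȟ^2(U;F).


nerve of the cover:
  U13={t4} U14={t3} U15={t3,t4} U16={t2,t3,t4} U23={t1,t5,t6} U24={t5,t6} U25={t5,t6} U26={t1,t5,t6} U34={t5,t6} U35={t4,t5,t6} U36={t1,t4,t5,t6} U45={t3,t5,t6,t7} U46={t3,t5,t6,t7} U56={t3,t4,t5,t6,t7}
  U135={t4} U136={t4} U145={t3} U146={t3} U156={t3,t4} U234={t5,t6} U235={t5,t6} U236={t1,t5,t6} U245={t5,t6} U246={t5,t6} U256={t5,t6} U345={t5,t6} U346={t5,t6} U356={t4,t5,t6} U456={t3,t5,t6,t7}
  U1356={t4} U1456={t3} U2345={t5,t6} U2346={t5,t6} U2356={t5,t6} U2456={t5,t6} U3456={t5,t6}
  U23456={t5,t6}
components per intersection:
  U1: {t2,t3} {t4}
  U2: {t1,t5,t6}
  U3: {t1,t5,t6} {t4}
  U4: {t3} {t5,t6} {t7} {t8}
  U5: {t3} {t4} {t5,t6} {t7}
  U6: {t1,t5,t6} {t2,t3} {t4} {t7}
  U13: {t4}
  U14: {t3}
  U15: {t3} {t4}
  U16: {t2,t3} {t4}
  U23: {t1,t5,t6}
  U24: {t5,t6}
  U25: {t5,t6}
  U26: {t1,t5,t6}
  U34: {t5,t6}
  U35: {t4} {t5,t6}
  U36: {t1,t5,t6} {t4}
  U45: {t3} {t5,t6} {t7}
  U46: {t3} {t5,t6} {t7}
  U56: {t3} {t4} {t5,t6} {t7}
  U135: {t4}
  U136: {t4}
  U145: {t3}
  U146: {t3}
  U156: {t3} {t4}
  U234: {t5,t6}
  U235: {t5,t6}
  U236: {t1,t5,t6}
  U245: {t5,t6}
  U246: {t5,t6}
  U256: {t5,t6}
  U345: {t5,t6}
  U346: {t5,t6}
  U356: {t4} {t5,t6}
  U456: {t3} {t5,t6} {t7}
  U1356: {t4}
  U1456: {t3}
  U2345: {t5,t6}
  U2346: {t5,t6}
  U2356: {t5,t6}
  U2456: {t5,t6}
  U3456: {t5,t6}
  U23456: {t5,t6}
C dims 17,25,19,7; δ0: rk 12, SNF 1^12; δ1: rk 13, SNF 1^13; δ2: rk 6, SNF 1^6
Ȟ^0 = (17 − 12) − 0 = 5, so Ȟ^0 ≅ Z^5
Ȟ^1 = (25 − 13) − 12 = 0, so Ȟ^1 ≅ 0
Ȟ^2 = (19 − 6) − 13 = 0, so Ȟ^2 ≅ 0

Ȟ^0(U;F) ≅ Z^5; Ȟ^1(U;F) ≅ 0; Ȟ^2(U;F) ≅ 0


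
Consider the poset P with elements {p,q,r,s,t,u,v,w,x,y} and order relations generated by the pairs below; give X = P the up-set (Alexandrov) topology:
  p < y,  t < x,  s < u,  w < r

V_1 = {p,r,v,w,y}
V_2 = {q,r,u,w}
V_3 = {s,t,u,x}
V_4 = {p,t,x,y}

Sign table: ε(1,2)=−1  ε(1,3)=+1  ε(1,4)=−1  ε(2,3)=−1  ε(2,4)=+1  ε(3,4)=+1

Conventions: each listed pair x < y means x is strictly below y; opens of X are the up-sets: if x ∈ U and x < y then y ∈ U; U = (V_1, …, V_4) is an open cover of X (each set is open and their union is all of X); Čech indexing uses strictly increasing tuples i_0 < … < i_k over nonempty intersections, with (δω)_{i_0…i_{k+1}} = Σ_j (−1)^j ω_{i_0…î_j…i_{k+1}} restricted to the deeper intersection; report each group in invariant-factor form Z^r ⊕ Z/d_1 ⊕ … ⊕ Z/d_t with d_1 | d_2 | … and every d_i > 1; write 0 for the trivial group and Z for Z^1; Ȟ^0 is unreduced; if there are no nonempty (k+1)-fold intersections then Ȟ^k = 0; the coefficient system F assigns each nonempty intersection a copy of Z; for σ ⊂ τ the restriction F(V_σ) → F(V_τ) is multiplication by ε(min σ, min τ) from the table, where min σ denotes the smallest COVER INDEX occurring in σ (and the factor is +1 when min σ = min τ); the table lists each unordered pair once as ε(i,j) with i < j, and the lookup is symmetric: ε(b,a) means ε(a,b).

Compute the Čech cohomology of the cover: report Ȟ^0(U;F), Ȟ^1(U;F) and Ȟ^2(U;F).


intersection data:
  V12={r,w} V14={p,y} V23={u} V34={t,x}
C dims 4,4; δ0: rk 4, SNF 1^3·2
Ȟ^0 = (4 − 4) − 0 = 0, so Ȟ^0 ≅ 0
Ȟ^1 = (4 − 0) − 4 = 0 plus torsion [2], so Ȟ^1 ≅ Z/2
Ȟ^2 = (0 − 0) − 0 = 0, so Ȟ^2 ≅ 0

Ȟ^0(U;F) ≅ 0,  Ȟ^1(U;F) ≅ Z/2,  Ȟ^2(U;F) ≅ 0


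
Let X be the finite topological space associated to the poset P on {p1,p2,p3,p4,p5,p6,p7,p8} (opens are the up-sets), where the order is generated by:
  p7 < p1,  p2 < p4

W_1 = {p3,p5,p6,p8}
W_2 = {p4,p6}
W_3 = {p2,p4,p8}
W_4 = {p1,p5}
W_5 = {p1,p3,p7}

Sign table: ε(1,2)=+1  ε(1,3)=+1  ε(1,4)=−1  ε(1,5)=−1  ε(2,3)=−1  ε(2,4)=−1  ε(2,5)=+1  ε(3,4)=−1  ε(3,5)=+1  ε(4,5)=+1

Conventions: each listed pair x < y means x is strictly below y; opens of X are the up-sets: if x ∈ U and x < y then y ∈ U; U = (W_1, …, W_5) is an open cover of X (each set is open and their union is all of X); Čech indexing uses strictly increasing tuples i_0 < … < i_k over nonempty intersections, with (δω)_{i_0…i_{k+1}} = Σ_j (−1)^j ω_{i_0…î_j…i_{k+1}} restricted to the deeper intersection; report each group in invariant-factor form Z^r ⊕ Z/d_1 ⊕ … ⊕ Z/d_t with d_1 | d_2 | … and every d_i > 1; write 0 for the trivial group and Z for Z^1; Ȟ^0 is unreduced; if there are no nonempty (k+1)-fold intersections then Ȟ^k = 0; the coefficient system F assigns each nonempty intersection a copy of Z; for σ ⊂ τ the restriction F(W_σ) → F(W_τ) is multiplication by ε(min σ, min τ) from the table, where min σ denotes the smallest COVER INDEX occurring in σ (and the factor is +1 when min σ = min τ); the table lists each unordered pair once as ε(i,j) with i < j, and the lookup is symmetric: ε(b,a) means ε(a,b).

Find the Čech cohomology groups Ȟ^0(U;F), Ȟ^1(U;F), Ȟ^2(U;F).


Ȟ^0 = 0,  Ȟ^1 = Z ⊕ Z/2,  Ȟ^2 = 0

nerve simplices:
  W12={p6} W13={p8} W14={p5} W15={p3} W23={p4} W45={p1}
C dims 5,6; δ0: rk 5, SNF 1^4·2
degree 0: 5−5−0 = 0 → Ȟ^0 ≅ 0
degree 1: 6−0−5 = 1 plus torsion [2] → Ȟ^1 ≅ Z ⊕ Z/2
degree 2: 0−0−0 = 0 → Ȟ^2 ≅ 0


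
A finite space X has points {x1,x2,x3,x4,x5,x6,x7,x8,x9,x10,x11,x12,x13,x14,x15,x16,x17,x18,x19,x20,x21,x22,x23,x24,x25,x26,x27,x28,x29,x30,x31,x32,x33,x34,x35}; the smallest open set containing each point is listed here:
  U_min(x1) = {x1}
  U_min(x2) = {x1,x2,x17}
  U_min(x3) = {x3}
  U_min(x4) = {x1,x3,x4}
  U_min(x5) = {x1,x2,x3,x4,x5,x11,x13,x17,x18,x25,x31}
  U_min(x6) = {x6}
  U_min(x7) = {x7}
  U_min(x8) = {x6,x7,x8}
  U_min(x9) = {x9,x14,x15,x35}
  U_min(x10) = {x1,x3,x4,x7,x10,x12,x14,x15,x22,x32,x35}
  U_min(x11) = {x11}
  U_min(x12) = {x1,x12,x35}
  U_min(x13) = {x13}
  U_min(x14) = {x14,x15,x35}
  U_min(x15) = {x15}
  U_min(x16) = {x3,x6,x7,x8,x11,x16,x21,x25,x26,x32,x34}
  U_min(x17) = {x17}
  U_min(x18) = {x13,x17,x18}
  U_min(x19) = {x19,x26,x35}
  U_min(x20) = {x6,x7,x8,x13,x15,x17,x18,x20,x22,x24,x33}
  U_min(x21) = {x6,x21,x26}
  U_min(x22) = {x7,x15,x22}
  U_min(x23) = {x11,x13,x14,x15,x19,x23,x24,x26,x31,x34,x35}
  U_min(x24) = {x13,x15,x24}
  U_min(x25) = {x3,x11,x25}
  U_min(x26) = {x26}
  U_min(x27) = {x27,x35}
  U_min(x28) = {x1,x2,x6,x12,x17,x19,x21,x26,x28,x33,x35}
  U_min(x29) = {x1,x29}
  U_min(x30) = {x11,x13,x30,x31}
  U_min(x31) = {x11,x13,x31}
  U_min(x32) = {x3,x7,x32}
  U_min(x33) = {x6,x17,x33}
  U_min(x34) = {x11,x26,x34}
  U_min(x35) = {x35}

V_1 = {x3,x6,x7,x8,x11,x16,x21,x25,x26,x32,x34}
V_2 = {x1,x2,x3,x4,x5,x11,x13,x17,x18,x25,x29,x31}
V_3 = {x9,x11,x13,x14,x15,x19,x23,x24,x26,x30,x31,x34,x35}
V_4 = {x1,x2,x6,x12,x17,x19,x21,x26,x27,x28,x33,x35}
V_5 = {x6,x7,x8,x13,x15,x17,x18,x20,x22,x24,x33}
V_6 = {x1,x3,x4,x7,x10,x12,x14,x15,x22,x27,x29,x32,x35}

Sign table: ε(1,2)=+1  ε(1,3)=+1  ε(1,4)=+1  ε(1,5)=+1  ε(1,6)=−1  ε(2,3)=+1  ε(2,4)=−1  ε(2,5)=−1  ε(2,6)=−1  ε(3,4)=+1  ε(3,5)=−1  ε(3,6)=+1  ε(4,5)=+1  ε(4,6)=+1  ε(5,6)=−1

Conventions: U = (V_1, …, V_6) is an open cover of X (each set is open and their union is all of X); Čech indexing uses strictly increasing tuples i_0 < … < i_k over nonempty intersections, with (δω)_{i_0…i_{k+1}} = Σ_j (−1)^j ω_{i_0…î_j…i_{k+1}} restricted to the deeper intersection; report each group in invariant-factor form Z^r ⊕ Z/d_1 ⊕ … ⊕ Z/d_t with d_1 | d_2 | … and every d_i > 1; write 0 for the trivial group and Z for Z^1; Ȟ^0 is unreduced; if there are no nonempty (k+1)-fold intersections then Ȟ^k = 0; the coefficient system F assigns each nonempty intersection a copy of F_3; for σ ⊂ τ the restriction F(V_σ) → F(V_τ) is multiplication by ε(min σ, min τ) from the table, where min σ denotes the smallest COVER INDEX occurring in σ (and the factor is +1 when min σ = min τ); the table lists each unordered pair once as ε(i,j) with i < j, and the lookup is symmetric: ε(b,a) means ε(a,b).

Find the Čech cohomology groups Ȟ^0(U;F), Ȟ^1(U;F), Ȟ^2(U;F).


intersection data:
  V12={x3,x11,x25} V13={x11,x26,x34} V14={x6,x21,x26} V15={x6,x7,x8} V16={x3,x7,x32} V23={x11,x13,x31} V24={x1,x2,x17} V25={x13,x17,x18} V26={x1,x3,x4,x29} V34={x19,x26,x35} V35={x13,x15,x24} V36={x14,x15,x35} V45={x6,x17,x33} V46={x1,x12,x27,x35} V56={x7,x15,x22}
  V123={x11} V126={x3} V134={x26} V145={x6} V156={x7} V235={x13} V245={x17} V246={x1} V346={x35} V356={x15}
C dims 6,15,10; δ0: rk_F3 6; δ1: rk_F3 9
Ȟ^0 = (6 − 6) − 0 = 0, so Ȟ^0 ≅ 0
Ȟ^1 = (15 − 9) − 6 = 0, so Ȟ^1 ≅ 0
Ȟ^2 = (10 − 0) − 9 = 1, so Ȟ^2 ≅ Z/3

Ȟ^0(U;F) ≅ 0, Ȟ^1(U;F) ≅ 0, Ȟ^2(U;F) ≅ Z/3


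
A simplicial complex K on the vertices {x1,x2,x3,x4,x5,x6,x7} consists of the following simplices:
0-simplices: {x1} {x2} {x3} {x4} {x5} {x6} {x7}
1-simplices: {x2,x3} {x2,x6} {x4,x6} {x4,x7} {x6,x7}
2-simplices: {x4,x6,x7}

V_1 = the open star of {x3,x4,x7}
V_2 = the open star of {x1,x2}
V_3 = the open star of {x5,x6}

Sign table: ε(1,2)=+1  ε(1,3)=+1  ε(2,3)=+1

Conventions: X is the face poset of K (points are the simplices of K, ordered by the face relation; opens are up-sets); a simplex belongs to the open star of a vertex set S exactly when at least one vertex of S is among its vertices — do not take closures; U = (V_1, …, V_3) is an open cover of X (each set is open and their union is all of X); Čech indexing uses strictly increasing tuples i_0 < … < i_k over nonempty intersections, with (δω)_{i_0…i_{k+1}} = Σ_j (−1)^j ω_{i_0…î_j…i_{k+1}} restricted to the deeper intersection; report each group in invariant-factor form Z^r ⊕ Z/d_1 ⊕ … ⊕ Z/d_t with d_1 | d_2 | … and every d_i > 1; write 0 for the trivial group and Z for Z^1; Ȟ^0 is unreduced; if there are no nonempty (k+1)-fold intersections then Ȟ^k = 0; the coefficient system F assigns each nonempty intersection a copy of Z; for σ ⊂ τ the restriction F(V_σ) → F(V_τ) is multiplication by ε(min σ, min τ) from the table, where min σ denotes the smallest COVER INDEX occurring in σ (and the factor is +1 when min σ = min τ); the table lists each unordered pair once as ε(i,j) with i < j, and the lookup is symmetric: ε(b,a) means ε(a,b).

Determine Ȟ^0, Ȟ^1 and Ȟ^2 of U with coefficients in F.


nonempty intersections:
  V1={{x3},{x4},{x7},{x2,x3},{x4,x6},{x4,x7},{x6,x7},{x4,x6,x7}} V2={{x1},{x2},{x2,x3},{x2,x6}} V3={{x5},{x6},{x2,x6},{x4,x6},{x6,x7},{x4,x6,x7}}
  V12={{x2,x3}} V13={{x4,x6},{x6,x7},{x4,x6,x7}} V23={{x2,x6}}
C dims 3,3; δ0: rk 2, SNF 1^2
Ȟ^0: (3−2)−0=1 ⇒ Z
Ȟ^1: (3−0)−2=1 ⇒ Z
Ȟ^2: (0−0)−0=0 ⇒ 0

Ȟ^0 ≅ Z; Ȟ^1 ≅ Z; Ȟ^2 ≅ 0


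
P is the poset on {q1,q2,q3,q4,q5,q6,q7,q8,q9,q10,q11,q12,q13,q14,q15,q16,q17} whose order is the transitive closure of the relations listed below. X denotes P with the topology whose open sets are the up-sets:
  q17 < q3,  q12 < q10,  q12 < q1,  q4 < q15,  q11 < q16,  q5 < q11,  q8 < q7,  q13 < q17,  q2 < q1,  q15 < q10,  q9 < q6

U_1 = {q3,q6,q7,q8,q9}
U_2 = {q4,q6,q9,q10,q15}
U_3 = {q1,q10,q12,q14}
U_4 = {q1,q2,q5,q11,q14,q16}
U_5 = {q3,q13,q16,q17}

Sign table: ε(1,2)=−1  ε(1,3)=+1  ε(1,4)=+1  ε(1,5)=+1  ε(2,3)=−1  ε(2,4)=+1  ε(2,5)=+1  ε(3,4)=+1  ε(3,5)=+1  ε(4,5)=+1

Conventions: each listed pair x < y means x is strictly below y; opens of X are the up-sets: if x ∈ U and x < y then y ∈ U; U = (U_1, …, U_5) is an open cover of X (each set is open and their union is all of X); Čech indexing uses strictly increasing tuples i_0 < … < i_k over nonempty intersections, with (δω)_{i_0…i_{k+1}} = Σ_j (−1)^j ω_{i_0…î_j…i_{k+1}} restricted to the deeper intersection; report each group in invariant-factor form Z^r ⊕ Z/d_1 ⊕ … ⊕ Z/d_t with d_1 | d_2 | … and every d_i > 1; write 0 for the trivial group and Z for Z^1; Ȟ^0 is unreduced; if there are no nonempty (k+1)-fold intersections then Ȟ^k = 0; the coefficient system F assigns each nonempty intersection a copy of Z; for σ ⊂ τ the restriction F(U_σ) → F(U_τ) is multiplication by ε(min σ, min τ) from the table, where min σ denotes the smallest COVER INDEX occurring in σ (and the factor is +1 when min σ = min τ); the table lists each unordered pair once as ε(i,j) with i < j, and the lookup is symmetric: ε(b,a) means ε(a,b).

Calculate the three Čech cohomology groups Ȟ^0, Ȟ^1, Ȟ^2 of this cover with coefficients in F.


Ȟ^0(U;F) ≅ Z; Ȟ^1(U;F) ≅ Z; Ȟ^2(U;F) ≅ 0

nerve of the cover:
  U12={q6,q9} U15={q3} U23={q10} U34={q1,q14} U45={q16}
C dims 5,5; δ0: rk 4, SNF 1^4
Ȟ^0 = (5 − 4) − 0 = 1, so Ȟ^0 ≅ Z
Ȟ^1 = (5 − 0) − 4 = 1, so Ȟ^1 ≅ Z
Ȟ^2 = (0 − 0) − 0 = 0, so Ȟ^2 ≅ 0


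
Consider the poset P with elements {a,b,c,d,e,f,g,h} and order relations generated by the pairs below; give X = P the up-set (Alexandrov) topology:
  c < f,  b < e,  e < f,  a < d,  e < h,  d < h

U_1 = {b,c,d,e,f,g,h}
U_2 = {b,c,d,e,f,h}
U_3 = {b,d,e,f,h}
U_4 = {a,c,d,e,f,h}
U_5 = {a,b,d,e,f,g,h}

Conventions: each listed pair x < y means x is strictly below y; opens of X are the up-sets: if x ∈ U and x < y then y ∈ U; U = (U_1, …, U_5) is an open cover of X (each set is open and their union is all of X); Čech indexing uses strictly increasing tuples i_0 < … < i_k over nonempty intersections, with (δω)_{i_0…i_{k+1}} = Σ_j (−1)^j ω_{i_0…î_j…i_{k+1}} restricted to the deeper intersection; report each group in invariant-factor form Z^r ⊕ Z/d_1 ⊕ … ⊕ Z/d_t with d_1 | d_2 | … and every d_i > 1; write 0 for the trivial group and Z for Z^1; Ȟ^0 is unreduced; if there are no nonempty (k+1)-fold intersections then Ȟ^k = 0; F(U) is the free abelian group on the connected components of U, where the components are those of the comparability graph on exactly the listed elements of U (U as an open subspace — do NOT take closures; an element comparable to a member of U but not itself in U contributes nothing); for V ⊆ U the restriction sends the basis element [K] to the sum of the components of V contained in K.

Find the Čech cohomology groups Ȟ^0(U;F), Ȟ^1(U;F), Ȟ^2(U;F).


Ȟ^0 ≅ Z^2,  Ȟ^1 ≅ 0,  Ȟ^2 ≅ 0

nerve of the cover:
  U12={b,c,d,e,f,h} U13={b,d,e,f,h} U14={c,d,e,f,h} U15={b,d,e,f,g,h} U23={b,d,e,f,h} U24={c,d,e,f,h} U25={b,d,e,f,h} U34={d,e,f,h} U35={b,d,e,f,h} U45={a,d,e,f,h}
  U123={b,d,e,f,h} U124={c,d,e,f,h} U125={b,d,e,f,h} U134={d,e,f,h} U135={b,d,e,f,h} U145={d,e,f,h} U234={d,e,f,h} U235={b,d,e,f,h} U245={d,e,f,h} U345={d,e,f,h}
  U1234={d,e,f,h} U1235={b,d,e,f,h} U1245={d,e,f,h} U1345={d,e,f,h} U2345={d,e,f,h}
  U12345={d,e,f,h}
components per intersection:
  U1: {b,c,d,e,f,h} {g}
  U2: {b,c,d,e,f,h}
  U3: {b,d,e,f,h}
  U4: {a,c,d,e,f,h}
  U5: {a,b,d,e,f,h} {g}
  U12: {b,c,d,e,f,h}
  U13: {b,d,e,f,h}
  U14: {c,d,e,f,h}
  U15: {b,d,e,f,h} {g}
  U23: {b,d,e,f,h}
  U24: {c,d,e,f,h}
  U25: {b,d,e,f,h}
  U34: {d,e,f,h}
  U35: {b,d,e,f,h}
  U45: {a,d,e,f,h}
  U123: {b,d,e,f,h}
  U124: {c,d,e,f,h}
  U125: {b,d,e,f,h}
  U134: {d,e,f,h}
  U135: {b,d,e,f,h}
  U145: {d,e,f,h}
  U234: {d,e,f,h}
  U235: {b,d,e,f,h}
  U245: {d,e,f,h}
  U345: {d,e,f,h}
  U1234: {d,e,f,h}
  U1235: {b,d,e,f,h}
  U1245: {d,e,f,h}
  U1345: {d,e,f,h}
  U2345: {d,e,f,h}
  U12345: {d,e,f,h}
C dims 7,11,10,5; δ0: rk 5, SNF 1^5; δ1: rk 6, SNF 1^6; δ2: rk 4, SNF 1^4
Ȟ^0 = (7 − 5) − 0 = 2, so Ȟ^0 ≅ Z^2
Ȟ^1 = (11 − 6) − 5 = 0, so Ȟ^1 ≅ 0
Ȟ^2 = (10 − 4) − 6 = 0, so Ȟ^2 ≅ 0


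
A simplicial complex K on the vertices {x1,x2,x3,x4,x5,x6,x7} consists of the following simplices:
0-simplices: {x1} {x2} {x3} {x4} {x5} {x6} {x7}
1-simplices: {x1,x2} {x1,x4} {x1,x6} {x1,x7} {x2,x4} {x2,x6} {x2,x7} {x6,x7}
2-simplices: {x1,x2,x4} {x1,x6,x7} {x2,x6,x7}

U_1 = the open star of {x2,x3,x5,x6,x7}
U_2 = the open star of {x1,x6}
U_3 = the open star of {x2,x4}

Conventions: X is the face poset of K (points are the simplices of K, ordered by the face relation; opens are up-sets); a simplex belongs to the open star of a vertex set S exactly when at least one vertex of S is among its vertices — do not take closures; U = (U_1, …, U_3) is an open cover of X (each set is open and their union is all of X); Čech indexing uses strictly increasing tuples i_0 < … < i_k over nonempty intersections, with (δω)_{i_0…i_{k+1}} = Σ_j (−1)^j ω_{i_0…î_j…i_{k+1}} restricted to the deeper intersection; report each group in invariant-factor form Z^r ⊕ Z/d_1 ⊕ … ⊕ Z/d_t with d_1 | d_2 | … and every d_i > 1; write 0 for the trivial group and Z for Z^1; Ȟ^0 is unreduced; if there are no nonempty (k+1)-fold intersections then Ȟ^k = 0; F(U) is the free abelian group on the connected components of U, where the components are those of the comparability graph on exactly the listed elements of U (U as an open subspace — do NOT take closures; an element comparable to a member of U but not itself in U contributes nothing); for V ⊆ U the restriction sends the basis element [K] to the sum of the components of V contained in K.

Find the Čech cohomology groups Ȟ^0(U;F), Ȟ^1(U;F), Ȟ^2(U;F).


nonempty overlaps:
  U1={{x2},{x3},{x5},{x6},{x7},{x1,x2},{x1,x6},{x1,x7},{x2,x4},{x2,x6},{x2,x7},{x6,x7},{x1,x2,x4},{x1,x6,x7},{x2,x6,x7}} U2={{x1},{x6},{x1,x2},{x1,x4},{x1,x6},{x1,x7},{x2,x6},{x6,x7},{x1,x2,x4},{x1,x6,x7},{x2,x6,x7}} U3={{x2},{x4},{x1,x2},{x1,x4},{x2,x4},{x2,x6},{x2,x7},{x1,x2,x4},{x2,x6,x7}}
  U12={{x6},{x1,x2},{x1,x6},{x1,x7},{x2,x6},{x6,x7},{x1,x2,x4},{x1,x6,x7},{x2,x6,x7}} U13={{x2},{x1,x2},{x2,x4},{x2,x6},{x2,x7},{x1,x2,x4},{x2,x6,x7}} U23={{x1,x2},{x1,x4},{x2,x6},{x1,x2,x4},{x2,x6,x7}}
  U123={{x1,x2},{x2,x6},{x1,x2,x4},{x2,x6,x7}}
components per intersection:
  U1: {{x2},{x6},{x7},{x1,x2},{x1,x6},{x1,x7},{x2,x4},{x2,x6},{x2,x7},{x6,x7},{x1,x2,x4},{x1,x6,x7},{x2,x6,x7}} {{x3}} {{x5}}
  U2: {{x1},{x6},{x1,x2},{x1,x4},{x1,x6},{x1,x7},{x2,x6},{x6,x7},{x1,x2,x4},{x1,x6,x7},{x2,x6,x7}}
  U3: {{x2},{x4},{x1,x2},{x1,x4},{x2,x4},{x2,x6},{x2,x7},{x1,x2,x4},{x2,x6,x7}}
  U12: {{x6},{x1,x6},{x1,x7},{x2,x6},{x6,x7},{x1,x6,x7},{x2,x6,x7}} {{x1,x2},{x1,x2,x4}}
  U13: {{x2},{x1,x2},{x2,x4},{x2,x6},{x2,x7},{x1,x2,x4},{x2,x6,x7}}
  U23: {{x1,x2},{x1,x4},{x1,x2,x4}} {{x2,x6},{x2,x6,x7}}
  U123: {{x1,x2},{x1,x2,x4}} {{x2,x6},{x2,x6,x7}}
C dims 5,5,2; δ0: rk 2, SNF 1^2; δ1: rk 2, SNF 1^2
degree 0: 5−2−0 = 3 → Ȟ^0 ≅ Z^3
degree 1: 5−2−2 = 1 → Ȟ^1 ≅ Z
degree 2: 2−0−2 = 0 → Ȟ^2 ≅ 0

Ȟ^0 = Z^3; Ȟ^1 = Z; Ȟ^2 = 0


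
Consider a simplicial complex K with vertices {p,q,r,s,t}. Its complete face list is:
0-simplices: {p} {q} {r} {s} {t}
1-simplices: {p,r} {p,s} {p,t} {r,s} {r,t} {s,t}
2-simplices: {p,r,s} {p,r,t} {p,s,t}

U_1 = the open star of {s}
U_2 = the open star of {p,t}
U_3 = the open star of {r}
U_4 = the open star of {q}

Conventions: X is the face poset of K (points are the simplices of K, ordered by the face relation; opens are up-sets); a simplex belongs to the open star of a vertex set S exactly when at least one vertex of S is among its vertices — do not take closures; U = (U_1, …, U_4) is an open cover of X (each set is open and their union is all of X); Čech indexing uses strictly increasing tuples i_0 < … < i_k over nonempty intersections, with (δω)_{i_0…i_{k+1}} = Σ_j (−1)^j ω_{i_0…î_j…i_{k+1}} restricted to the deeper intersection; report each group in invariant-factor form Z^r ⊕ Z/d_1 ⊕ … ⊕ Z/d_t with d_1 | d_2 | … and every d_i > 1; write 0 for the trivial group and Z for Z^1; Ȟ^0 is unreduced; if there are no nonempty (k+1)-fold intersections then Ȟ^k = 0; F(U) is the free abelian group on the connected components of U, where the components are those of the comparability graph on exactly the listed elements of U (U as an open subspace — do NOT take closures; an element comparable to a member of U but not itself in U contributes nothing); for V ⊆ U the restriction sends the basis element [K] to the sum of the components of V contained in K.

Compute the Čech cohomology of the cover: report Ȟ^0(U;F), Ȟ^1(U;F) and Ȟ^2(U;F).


Ȟ^0 ≅ Z^2,  Ȟ^1 ≅ 0,  Ȟ^2 ≅ 0

nonempty overlaps:
  U1={{s},{p,s},{r,s},{s,t},{p,r,s},{p,s,t}} U2={{p},{t},{p,r},{p,s},{p,t},{r,t},{s,t},{p,r,s},{p,r,t},{p,s,t}} U3={{r},{p,r},{r,s},{r,t},{p,r,s},{p,r,t}} U4={{q}}
  U12={{p,s},{s,t},{p,r,s},{p,s,t}} U13={{r,s},{p,r,s}} U23={{p,r},{r,t},{p,r,s},{p,r,t}}
  U123={{p,r,s}}
components per intersection:
  U1: {{s},{p,s},{r,s},{s,t},{p,r,s},{p,s,t}}
  U2: {{p},{t},{p,r},{p,s},{p,t},{r,t},{s,t},{p,r,s},{p,r,t},{p,s,t}}
  U3: {{r},{p,r},{r,s},{r,t},{p,r,s},{p,r,t}}
  U4: {{q}}
  U12: {{p,s},{s,t},{p,r,s},{p,s,t}}
  U13: {{r,s},{p,r,s}}
  U23: {{p,r},{r,t},{p,r,s},{p,r,t}}
  U123: {{p,r,s}}
C dims 4,3,1; δ0: rk 2, SNF 1^2; δ1: rk 1, SNF 1^1
degree 0: 4−2−0 = 2 → Ȟ^0 ≅ Z^2
degree 1: 3−1−2 = 0 → Ȟ^1 ≅ 0
degree 2: 1−0−1 = 0 → Ȟ^2 ≅ 0


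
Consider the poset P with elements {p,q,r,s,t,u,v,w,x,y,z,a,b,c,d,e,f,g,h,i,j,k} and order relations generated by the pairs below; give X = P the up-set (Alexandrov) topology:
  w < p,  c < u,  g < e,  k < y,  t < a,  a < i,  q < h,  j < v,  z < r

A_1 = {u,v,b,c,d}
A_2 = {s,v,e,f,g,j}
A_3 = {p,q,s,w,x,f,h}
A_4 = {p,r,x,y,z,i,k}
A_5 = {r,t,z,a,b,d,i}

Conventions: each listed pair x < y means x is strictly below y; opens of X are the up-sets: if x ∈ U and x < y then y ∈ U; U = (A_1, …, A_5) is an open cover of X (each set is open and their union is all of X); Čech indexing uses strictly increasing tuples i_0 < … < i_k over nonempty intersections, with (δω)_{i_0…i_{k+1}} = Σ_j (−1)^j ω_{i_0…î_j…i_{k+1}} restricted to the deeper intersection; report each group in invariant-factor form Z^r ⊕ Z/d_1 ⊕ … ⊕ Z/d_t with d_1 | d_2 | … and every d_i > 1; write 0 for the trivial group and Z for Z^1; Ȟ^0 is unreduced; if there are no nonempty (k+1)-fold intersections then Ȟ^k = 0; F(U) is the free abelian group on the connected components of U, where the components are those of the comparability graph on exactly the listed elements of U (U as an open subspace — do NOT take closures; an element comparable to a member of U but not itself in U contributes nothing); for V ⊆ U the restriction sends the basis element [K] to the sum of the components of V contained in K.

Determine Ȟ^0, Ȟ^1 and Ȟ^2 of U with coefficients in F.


intersection data:
  A12={v} A15={b,d} A23={s,f} A34={p,x} A45={r,z,i}
components per intersection:
  A1: {u,c} {v} {b} {d}
  A2: {s} {v,j} {e,g} {f}
  A3: {p,w} {q,h} {s} {x} {f}
  A4: {p} {r,z} {x} {y,k} {i}
  A5: {r,z} {t,a,i} {b} {d}
  A12: {v}
  A15: {b} {d}
  A23: {s} {f}
  A34: {p} {x}
  A45: {r,z} {i}
C dims 22,9; δ0: rk 9, SNF 1^9
Ȟ^0 = (22 − 9) − 0 = 13, so Ȟ^0 ≅ Z^13
Ȟ^1 = (9 − 0) − 9 = 0, so Ȟ^1 ≅ 0
Ȟ^2 = (0 − 0) − 0 = 0, so Ȟ^2 ≅ 0

Ȟ^0(U;F) ≅ Z^13, Ȟ^1(U;F) ≅ 0 and Ȟ^2(U;F) ≅ 0


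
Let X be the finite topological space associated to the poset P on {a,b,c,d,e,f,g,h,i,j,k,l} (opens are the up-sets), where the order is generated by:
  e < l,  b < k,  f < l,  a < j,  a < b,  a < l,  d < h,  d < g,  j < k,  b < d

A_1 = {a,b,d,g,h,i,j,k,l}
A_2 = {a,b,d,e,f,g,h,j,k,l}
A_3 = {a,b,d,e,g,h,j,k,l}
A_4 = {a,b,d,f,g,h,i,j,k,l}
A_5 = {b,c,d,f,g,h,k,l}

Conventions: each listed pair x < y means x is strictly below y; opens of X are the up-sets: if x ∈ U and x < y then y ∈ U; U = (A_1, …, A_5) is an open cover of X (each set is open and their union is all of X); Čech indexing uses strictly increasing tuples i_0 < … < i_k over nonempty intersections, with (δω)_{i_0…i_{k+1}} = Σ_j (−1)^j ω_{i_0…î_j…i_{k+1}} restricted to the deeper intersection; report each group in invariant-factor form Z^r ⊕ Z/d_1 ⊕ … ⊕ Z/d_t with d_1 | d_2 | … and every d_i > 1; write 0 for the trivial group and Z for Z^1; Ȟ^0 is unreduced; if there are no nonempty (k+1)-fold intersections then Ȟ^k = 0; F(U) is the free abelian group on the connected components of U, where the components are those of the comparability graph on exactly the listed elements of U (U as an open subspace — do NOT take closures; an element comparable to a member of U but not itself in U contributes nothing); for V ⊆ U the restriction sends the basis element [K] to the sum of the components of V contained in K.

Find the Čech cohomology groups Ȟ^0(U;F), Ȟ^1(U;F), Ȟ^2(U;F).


cover nerve:
  A12={a,b,d,g,h,j,k,l} A13={a,b,d,g,h,j,k,l} A14={a,b,d,g,h,i,j,k,l} A15={b,d,g,h,k,l} A23={a,b,d,e,g,h,j,k,l} A24={a,b,d,f,g,h,j,k,l} A25={b,d,f,g,h,k,l} A34={a,b,d,g,h,j,k,l} A35={b,d,g,h,k,l} A45={b,d,f,g,h,k,l}
  A123={a,b,d,g,h,j,k,l} A124={a,b,d,g,h,j,k,l} A125={b,d,g,h,k,l} A134={a,b,d,g,h,j,k,l} A135={b,d,g,h,k,l} A145={b,d,g,h,k,l} A234={a,b,d,g,h,j,k,l} A235={b,d,g,h,k,l} A245={b,d,f,g,h,k,l} A345={b,d,g,h,k,l}
  A1234={a,b,d,g,h,j,k,l} A1235={b,d,g,h,k,l} A1245={b,d,g,h,k,l} A1345={b,d,g,h,k,l} A2345={b,d,g,h,k,l}
  A12345={b,d,g,h,k,l}
components per intersection:
  A1: {a,b,d,g,h,j,k,l} {i}
  A2: {a,b,d,e,f,g,h,j,k,l}
  A3: {a,b,d,e,g,h,j,k,l}
  A4: {a,b,d,f,g,h,j,k,l} {i}
  A5: {b,d,g,h,k} {c} {f,l}
  A12: {a,b,d,g,h,j,k,l}
  A13: {a,b,d,g,h,j,k,l}
  A14: {a,b,d,g,h,j,k,l} {i}
  A15: {b,d,g,h,k} {l}
  A23: {a,b,d,e,g,h,j,k,l}
  A24: {a,b,d,f,g,h,j,k,l}
  A25: {b,d,g,h,k} {f,l}
  A34: {a,b,d,g,h,j,k,l}
  A35: {b,d,g,h,k} {l}
  A45: {b,d,g,h,k} {f,l}
  A123: {a,b,d,g,h,j,k,l}
  A124: {a,b,d,g,h,j,k,l}
  A125: {b,d,g,h,k} {l}
  A134: {a,b,d,g,h,j,k,l}
  A135: {b,d,g,h,k} {l}
  A145: {b,d,g,h,k} {l}
  A234: {a,b,d,g,h,j,k,l}
  A235: {b,d,g,h,k} {l}
  A245: {b,d,g,h,k} {f,l}
  A345: {b,d,g,h,k} {l}
  A1234: {a,b,d,g,h,j,k,l}
  A1235: {b,d,g,h,k} {l}
  A1245: {b,d,g,h,k} {l}
  A1345: {b,d,g,h,k} {l}
  A2345: {b,d,g,h,k} {l}
  A12345: {b,d,g,h,k} {l}
C dims 9,15,16,9; δ0: rk 6, SNF 1^6; δ1: rk 9, SNF 1^9; δ2: rk 7, SNF 1^7
Ȟ^0: (9−6)−0=3 ⇒ Z^3
Ȟ^1: (15−9)−6=0 ⇒ 0
Ȟ^2: (16−7)−9=0 ⇒ 0

Ȟ^0(U;F) ≅ Z^3; Ȟ^1(U;F) ≅ 0; Ȟ^2(U;F) ≅ 0


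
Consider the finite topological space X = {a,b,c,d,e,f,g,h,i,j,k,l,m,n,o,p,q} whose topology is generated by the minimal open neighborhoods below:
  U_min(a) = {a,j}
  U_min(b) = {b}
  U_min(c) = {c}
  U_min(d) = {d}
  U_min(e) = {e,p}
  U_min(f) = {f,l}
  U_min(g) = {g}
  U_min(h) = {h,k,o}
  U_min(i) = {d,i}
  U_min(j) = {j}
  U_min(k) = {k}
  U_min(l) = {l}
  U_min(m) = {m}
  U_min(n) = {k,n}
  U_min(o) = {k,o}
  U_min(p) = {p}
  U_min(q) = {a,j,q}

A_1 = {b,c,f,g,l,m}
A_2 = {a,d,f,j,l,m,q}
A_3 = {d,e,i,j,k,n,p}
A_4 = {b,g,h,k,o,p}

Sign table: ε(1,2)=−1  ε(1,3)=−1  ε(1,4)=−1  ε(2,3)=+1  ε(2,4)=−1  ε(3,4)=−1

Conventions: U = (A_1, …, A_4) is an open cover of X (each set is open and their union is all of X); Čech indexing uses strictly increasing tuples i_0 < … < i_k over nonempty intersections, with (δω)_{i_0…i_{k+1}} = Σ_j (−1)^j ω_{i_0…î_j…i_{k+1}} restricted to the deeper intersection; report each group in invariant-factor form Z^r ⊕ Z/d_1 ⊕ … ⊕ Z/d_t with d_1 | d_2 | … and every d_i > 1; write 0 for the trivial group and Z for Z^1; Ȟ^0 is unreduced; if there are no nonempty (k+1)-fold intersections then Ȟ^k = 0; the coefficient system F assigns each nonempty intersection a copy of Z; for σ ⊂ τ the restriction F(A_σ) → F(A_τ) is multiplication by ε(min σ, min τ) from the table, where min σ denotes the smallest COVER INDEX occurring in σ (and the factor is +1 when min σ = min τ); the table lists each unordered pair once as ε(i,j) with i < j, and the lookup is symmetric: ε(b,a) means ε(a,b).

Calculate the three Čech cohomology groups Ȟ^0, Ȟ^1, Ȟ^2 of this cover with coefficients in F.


Ȟ^0 ≅ 0,  Ȟ^1 ≅ Z/2,  Ȟ^2 ≅ 0

intersection data:
  A12={f,l,m} A14={b,g} A23={d,j} A34={k,p}
C dims 4,4; δ0: rk 4, SNF 1^3·2
Ȟ^0 = (4 − 4) − 0 = 0, so Ȟ^0 ≅ 0
Ȟ^1 = (4 − 0) − 4 = 0 plus torsion [2], so Ȟ^1 ≅ Z/2
Ȟ^2 = (0 − 0) − 0 = 0, so Ȟ^2 ≅ 0


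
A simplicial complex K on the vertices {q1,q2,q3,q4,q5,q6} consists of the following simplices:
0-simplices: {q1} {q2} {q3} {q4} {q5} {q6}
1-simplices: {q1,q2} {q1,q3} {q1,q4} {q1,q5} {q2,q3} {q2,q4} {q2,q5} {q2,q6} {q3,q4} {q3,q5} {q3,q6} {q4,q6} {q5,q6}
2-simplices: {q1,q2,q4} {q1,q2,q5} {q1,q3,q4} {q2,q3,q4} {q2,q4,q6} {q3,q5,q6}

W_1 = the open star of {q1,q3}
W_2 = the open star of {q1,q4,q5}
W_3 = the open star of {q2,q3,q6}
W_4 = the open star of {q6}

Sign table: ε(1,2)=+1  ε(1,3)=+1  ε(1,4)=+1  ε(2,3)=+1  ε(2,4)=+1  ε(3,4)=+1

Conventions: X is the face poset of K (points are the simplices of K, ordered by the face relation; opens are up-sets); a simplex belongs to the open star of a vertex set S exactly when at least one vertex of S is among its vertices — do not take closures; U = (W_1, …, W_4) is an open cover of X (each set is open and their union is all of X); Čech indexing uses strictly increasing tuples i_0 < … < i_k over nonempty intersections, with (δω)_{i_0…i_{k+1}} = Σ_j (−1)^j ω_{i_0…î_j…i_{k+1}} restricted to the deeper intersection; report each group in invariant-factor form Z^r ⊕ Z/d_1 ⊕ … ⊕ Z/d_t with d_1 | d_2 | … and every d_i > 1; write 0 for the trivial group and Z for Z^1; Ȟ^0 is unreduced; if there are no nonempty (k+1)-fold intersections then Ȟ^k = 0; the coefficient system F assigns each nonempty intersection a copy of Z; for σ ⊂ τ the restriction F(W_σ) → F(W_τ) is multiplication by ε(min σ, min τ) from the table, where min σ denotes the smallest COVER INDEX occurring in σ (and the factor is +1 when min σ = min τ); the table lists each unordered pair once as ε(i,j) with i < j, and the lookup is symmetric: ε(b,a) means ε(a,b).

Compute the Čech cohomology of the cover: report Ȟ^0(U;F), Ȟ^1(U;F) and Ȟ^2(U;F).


intersection data:
  W1={{q1},{q3},{q1,q2},{q1,q3},{q1,q4},{q1,q5},{q2,q3},{q3,q4},{q3,q5},{q3,q6},{q1,q2,q4},{q1,q2,q5},{q1,q3,q4},{q2,q3,q4},{q3,q5,q6}} W2={{q1},{q4},{q5},{q1,q2},{q1,q3},{q1,q4},{q1,q5},{q2,q4},{q2,q5},{q3,q4},{q3,q5},{q4,q6},{q5,q6},{q1,q2,q4},{q1,q2,q5},{q1,q3,q4},{q2,q3,q4},{q2,q4,q6},{q3,q5,q6}} W3={{q2},{q3},{q6},{q1,q2},{q1,q3},{q2,q3},{q2,q4},{q2,q5},{q2,q6},{q3,q4},{q3,q5},{q3,q6},{q4,q6},{q5,q6},{q1,q2,q4},{q1,q2,q5},{q1,q3,q4},{q2,q3,q4},{q2,q4,q6},{q3,q5,q6}} W4={{q6},{q2,q6},{q3,q6},{q4,q6},{q5,q6},{q2,q4,q6},{q3,q5,q6}}
  W12={{q1},{q1,q2},{q1,q3},{q1,q4},{q1,q5},{q3,q4},{q3,q5},{q1,q2,q4},{q1,q2,q5},{q1,q3,q4},{q2,q3,q4},{q3,q5,q6}} W13={{q3},{q1,q2},{q1,q3},{q2,q3},{q3,q4},{q3,q5},{q3,q6},{q1,q2,q4},{q1,q2,q5},{q1,q3,q4},{q2,q3,q4},{q3,q5,q6}} W14={{q3,q6},{q3,q5,q6}} W23={{q1,q2},{q1,q3},{q2,q4},{q2,q5},{q3,q4},{q3,q5},{q4,q6},{q5,q6},{q1,q2,q4},{q1,q2,q5},{q1,q3,q4},{q2,q3,q4},{q2,q4,q6},{q3,q5,q6}} W24={{q4,q6},{q5,q6},{q2,q4,q6},{q3,q5,q6}} W34={{q6},{q2,q6},{q3,q6},{q4,q6},{q5,q6},{q2,q4,q6},{q3,q5,q6}}
  W123={{q1,q2},{q1,q3},{q3,q4},{q3,q5},{q1,q2,q4},{q1,q2,q5},{q1,q3,q4},{q2,q3,q4},{q3,q5,q6}} W124={{q3,q5,q6}} W134={{q3,q6},{q3,q5,q6}} W234={{q4,q6},{q5,q6},{q2,q4,q6},{q3,q5,q6}}
  W1234={{q3,q5,q6}}
C dims 4,6,4,1; δ0: rk 3, SNF 1^3; δ1: rk 3, SNF 1^3; δ2: rk 1, SNF 1^1
Ȟ^0 = (4 − 3) − 0 = 1, so Ȟ^0 ≅ Z
Ȟ^1 = (6 − 3) − 3 = 0, so Ȟ^1 ≅ 0
Ȟ^2 = (4 − 1) − 3 = 0, so Ȟ^2 ≅ 0

Ȟ^0 = Z,  Ȟ^1 = 0,  Ȟ^2 = 0


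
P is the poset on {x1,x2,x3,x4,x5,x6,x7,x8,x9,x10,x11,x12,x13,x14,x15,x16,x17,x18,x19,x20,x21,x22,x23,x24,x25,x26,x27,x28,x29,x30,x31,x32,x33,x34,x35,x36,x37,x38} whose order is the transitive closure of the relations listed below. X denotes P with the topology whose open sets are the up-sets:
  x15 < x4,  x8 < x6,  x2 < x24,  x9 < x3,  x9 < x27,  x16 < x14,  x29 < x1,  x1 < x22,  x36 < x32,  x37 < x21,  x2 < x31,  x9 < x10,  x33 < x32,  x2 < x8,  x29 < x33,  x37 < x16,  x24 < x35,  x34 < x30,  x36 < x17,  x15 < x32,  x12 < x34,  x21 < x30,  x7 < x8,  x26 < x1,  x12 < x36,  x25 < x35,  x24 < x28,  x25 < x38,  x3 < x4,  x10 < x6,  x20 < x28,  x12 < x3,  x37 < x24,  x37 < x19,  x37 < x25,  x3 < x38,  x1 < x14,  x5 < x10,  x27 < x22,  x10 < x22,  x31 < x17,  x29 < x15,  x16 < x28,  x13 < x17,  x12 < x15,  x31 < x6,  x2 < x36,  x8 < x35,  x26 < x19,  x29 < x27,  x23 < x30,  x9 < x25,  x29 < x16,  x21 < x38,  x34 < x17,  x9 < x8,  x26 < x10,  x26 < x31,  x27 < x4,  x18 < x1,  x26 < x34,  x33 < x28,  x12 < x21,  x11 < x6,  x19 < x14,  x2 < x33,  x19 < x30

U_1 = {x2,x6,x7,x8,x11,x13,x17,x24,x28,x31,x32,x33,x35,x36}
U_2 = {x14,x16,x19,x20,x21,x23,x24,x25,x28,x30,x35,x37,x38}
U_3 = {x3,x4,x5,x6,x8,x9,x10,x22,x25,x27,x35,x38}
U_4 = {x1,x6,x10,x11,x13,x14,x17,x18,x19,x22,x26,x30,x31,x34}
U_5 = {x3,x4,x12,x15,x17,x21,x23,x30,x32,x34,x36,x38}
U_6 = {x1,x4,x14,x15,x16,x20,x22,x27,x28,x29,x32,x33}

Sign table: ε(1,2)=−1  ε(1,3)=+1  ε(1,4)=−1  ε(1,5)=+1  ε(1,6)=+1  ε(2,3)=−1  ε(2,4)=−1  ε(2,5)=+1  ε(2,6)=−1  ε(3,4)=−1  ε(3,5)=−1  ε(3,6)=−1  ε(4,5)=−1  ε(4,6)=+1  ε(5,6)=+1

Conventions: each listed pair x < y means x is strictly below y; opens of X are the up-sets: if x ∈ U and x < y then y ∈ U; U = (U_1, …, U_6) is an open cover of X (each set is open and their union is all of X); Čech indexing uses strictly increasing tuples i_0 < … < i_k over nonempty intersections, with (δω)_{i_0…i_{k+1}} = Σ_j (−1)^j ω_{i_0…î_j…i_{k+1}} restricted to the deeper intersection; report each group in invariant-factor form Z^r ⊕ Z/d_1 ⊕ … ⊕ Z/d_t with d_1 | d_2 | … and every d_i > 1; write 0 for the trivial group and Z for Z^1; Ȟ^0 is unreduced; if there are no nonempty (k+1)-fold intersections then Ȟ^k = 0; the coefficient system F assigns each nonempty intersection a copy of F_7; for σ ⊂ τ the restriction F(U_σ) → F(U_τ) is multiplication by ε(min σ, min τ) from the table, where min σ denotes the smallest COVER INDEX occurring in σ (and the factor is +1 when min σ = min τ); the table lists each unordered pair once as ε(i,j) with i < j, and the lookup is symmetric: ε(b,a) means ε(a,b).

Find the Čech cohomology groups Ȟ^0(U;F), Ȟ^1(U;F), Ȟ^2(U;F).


nonempty overlaps:
  U12={x24,x28,x35} U13={x6,x8,x35} U14={x6,x11,x13,x17,x31} U15={x17,x32,x36} U16={x28,x32,x33} U23={x25,x35,x38} U24={x14,x19,x30} U25={x21,x23,x30,x38} U26={x14,x16,x20,x28} U34={x6,x10,x22} U35={x3,x4,x38} U36={x4,x22,x27} U45={x17,x30,x34} U46={x1,x14,x22} U56={x4,x15,x32}
  U123={x35} U126={x28} U134={x6} U145={x17} U156={x32} U235={x38} U245={x30} U246={x14} U346={x22} U356={x4}
C dims 6,15,10; δ0: rk_F7 6; δ1: rk_F7 9
degree 0: 6−6−0 = 0 → Ȟ^0 ≅ 0
degree 1: 15−9−6 = 0 → Ȟ^1 ≅ 0
degree 2: 10−0−9 = 1 → Ȟ^2 ≅ Z/7

Ȟ^0 = 0,  Ȟ^1 = 0,  Ȟ^2 = Z/7
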